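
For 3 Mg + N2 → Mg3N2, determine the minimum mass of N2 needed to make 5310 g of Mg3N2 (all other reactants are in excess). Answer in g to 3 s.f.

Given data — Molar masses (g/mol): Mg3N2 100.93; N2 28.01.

n(Mg3N2) = 5310 / 100.93 = 52.61 mol
n(N2) = (1/1) × 52.61 = 52.61 mol
mass = 52.61 × 28.01 = 1474 g

1470 g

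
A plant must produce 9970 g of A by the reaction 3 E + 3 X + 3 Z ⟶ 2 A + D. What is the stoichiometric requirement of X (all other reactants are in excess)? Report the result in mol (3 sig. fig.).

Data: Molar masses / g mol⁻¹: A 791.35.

18.9 mol

n(A) = 9970 / 791.35 = 12.60 mol
n(X) = (3/2) × 12.60 = 18.90 mol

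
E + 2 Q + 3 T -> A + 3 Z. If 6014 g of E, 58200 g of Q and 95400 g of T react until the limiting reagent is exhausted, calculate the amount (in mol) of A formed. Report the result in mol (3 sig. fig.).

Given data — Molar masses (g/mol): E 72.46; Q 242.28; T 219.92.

n(E) = 6014 / 72.46 = 83.00 mol
n(Q) = 58200 / 242.28 = 240.2 mol
n(T) = 95400 / 219.92 = 433.8 mol
n/ν for E = 83.00/1 = 83.00
n/ν for Q = 240.2/2 = 120.1
n/ν for T = 433.8/3 = 144.6
Smallest n/ν is E → limiting reagent.
n(A) = (1/1) × 83.00 = 83.00 mol

83.0 mol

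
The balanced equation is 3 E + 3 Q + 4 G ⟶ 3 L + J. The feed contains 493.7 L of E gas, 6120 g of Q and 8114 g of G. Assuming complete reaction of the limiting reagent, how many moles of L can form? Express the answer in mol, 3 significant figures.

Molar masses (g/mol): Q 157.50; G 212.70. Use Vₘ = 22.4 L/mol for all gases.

22.0 mol

n(E) = 493.7 / 22.4 = 22.04 mol
n(Q) = 6120 / 157.50 = 38.86 mol
n(G) = 8114 / 212.70 = 38.15 mol
n/ν for E = 22.04/3 = 7.347
n/ν for Q = 38.86/3 = 12.95
n/ν for G = 38.15/4 = 9.538
Smallest n/ν is E → limiting reagent.
n(L) = (3/3) × 22.04 = 22.04 mol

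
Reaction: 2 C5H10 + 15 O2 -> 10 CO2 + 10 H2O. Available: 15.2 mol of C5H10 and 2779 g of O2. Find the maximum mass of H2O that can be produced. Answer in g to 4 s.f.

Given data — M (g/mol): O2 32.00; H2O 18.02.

n(C5H10) = 15.20 mol
n(O2) = 2779 / 32.00 = 86.84 mol
n/ν → C5H10: 7.600, O2: 5.789; O2 is limiting.
n(H2O) = (10/15) × 86.84 = 57.89 mol
mass = 57.89 × 18.02 = 1043 g

1043 g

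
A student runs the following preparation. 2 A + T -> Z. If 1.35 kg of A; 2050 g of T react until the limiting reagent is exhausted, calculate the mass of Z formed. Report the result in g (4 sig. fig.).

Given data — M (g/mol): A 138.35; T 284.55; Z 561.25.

n(A) = 1.350×1000 / 138.35 = 9.758 mol
n(T) = 2050 / 284.55 = 7.204 mol
n/ν for A = 9.758/2 = 4.879
n/ν for T = 7.204/1 = 7.204
Smallest n/ν is A → limiting reagent.
n(Z) = (1/2) × 9.758 = 4.879 mol
mass = 4.879 × 561.25 = 2738 g

2738 g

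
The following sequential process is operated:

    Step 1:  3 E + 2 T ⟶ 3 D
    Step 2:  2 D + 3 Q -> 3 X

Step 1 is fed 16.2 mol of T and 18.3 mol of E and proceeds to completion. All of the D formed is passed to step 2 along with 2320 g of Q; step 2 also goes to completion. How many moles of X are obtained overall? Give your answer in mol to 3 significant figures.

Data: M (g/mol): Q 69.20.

27.5 mol

Step 1:
n(T) = 16.20 mol
n(E) = 18.30 mol
n/ν for T = 16.20/2 = 8.100
n/ν for E = 18.30/3 = 6.100
Smallest n/ν is E → limiting reagent.
n(D) produced = (3/3) × 18.30 = 18.30 mol
Step 2:
n(D) available = 18.30 mol
n(Q) = 2320 / 69.20 = 33.53 mol
n/ν for D = 18.30/2 = 9.150
n/ν for Q = 33.53/3 = 11.18
Smallest n/ν is D → limiting reagent.
n(X) = (3/2) × 18.30 = 27.45 mol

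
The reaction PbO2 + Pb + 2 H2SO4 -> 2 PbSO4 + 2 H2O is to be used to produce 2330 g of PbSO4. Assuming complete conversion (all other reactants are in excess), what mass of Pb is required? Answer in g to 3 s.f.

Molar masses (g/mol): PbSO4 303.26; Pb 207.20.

n(PbSO4) = 2330 / 303.26 = 7.683 mol
n(Pb) = (1/2) × 7.683 = 3.842 mol
mass = 3.842 × 207.20 = 796.1 g

796 g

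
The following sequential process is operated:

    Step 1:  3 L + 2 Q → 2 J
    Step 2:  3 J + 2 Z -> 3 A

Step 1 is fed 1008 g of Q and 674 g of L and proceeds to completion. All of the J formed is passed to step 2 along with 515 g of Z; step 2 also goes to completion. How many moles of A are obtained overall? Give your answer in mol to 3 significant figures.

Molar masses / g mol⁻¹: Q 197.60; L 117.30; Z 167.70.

Step 1:
n(Q) = 1008 / 197.60 = 5.101 mol
n(L) = 674.0 / 117.30 = 5.746 mol
n/ν for Q = 5.101/2 = 2.551
n/ν for L = 5.746/3 = 1.915
Smallest n/ν is L → limiting reagent.
n(J) produced = (2/3) × 5.746 = 3.831 mol
Step 2:
n(J) available = 3.831 mol
n(Z) = 515.0 / 167.70 = 3.071 mol
n/ν for J = 3.831/3 = 1.277
n/ν for Z = 3.071/2 = 1.536
Smallest n/ν is J → limiting reagent.
n(A) = (3/3) × 3.831 = 3.831 mol

3.83 mol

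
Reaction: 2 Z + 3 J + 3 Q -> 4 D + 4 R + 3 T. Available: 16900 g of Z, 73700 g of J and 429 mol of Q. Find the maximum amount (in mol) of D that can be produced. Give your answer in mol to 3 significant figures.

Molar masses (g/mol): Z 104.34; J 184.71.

n(Z) = 16900 / 104.34 = 162.0 mol
n(J) = 73700 / 184.71 = 399.0 mol
n(Q) = 429.0 mol
n/ν for Z = 162.0/2 = 81.00
n/ν for J = 399.0/3 = 133.0
n/ν for Q = 429.0/3 = 143.0
Smallest n/ν is Z → limiting reagent.
n(D) = (4/2) × 162.0 = 324.0 mol

324 mol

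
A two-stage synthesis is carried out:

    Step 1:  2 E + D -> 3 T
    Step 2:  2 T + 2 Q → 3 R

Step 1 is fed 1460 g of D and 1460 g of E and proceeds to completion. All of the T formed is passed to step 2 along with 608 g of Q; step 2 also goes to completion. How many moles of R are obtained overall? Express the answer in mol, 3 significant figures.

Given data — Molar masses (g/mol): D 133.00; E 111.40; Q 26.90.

29.5 mol

Step 1:
n(D) = 1460 / 133.00 = 10.98 mol
n(E) = 1460 / 111.40 = 13.11 mol
n/ν for D = 10.98/1 = 10.98
n/ν for E = 13.11/2 = 6.555
Smallest n/ν is E → limiting reagent.
n(T) produced = (3/2) × 13.11 = 19.67 mol
Step 2:
n(T) available = 19.67 mol
n(Q) = 608.0 / 26.90 = 22.60 mol
n/ν for T = 19.67/2 = 9.835
n/ν for Q = 22.60/2 = 11.30
Smallest n/ν is T → limiting reagent.
n(R) = (3/2) × 19.67 = 29.51 mol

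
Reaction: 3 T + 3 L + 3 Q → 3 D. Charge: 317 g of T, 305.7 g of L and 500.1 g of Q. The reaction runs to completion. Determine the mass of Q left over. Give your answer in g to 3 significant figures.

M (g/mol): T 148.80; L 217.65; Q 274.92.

114 g

n(T) = 317.0 / 148.80 = 2.130 mol
n(L) = 305.7 / 217.65 = 1.405 mol
n(Q) = 500.1 / 274.92 = 1.819 mol
n/ν → T: 0.7100, L: 0.4683, Q: 0.6063; L is limiting.
Q consumed = (3/3) × 1.405 = 1.405 mol
Q remaining = 1.819 − 1.405 = 0.4140 mol
mass = 0.4140 × 274.92 = 113.8 g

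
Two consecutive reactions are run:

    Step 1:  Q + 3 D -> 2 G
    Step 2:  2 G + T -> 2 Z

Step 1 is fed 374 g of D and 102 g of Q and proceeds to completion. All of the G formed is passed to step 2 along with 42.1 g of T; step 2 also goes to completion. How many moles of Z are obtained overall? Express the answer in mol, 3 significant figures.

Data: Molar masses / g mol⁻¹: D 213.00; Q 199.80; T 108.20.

Step 1:
n(D) = 374.0 / 213.00 = 1.756 mol
n(Q) = 102.0 / 199.80 = 0.5105 mol
n/ν for D = 1.756/3 = 0.5853
n/ν for Q = 0.5105/1 = 0.5105
Smallest n/ν is Q → limiting reagent.
n(G) produced = (2/1) × 0.5105 = 1.021 mol
Step 2:
n(G) available = 1.021 mol
n(T) = 42.10 / 108.20 = 0.3891 mol
n/ν for G = 1.021/2 = 0.5105
n/ν for T = 0.3891/1 = 0.3891
Smallest n/ν is T → limiting reagent.
n(Z) = (2/1) × 0.3891 = 0.7782 mol

0.778 mol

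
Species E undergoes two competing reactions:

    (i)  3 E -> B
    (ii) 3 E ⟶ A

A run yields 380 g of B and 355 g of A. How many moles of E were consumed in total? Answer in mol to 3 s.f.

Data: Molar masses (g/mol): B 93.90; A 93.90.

n(B) = 380 / 93.90 = 4.047 mol
n(A) = 355 / 93.90 = 3.781 mol
n(E) via (i) = (3/1)×4.047 = 12.14 mol
n(E) via (ii) = (3/1)×3.781 = 11.34 mol
total n(E) = 12.14 + 11.34 = 23.48 mol

23.5 mol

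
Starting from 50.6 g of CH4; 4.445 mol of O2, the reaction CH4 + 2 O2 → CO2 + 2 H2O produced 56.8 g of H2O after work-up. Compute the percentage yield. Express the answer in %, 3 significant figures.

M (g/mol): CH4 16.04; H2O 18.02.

70.9 %

n(CH4) = 50.60 / 16.04 = 3.155 mol
n(O2) = 4.445 mol
n/ν → CH4: 3.155, O2: 2.223; O2 is limiting.
theoretical n(H2O) = (2/2) × 4.445 = 4.445 mol → 80.10 g
% yield = 56.8 / 80.10 × 100 = 70.91 %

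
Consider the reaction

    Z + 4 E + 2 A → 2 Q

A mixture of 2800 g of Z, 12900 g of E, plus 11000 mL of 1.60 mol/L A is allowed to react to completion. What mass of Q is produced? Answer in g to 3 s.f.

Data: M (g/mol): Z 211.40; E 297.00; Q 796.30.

n(Z) = 2800 / 211.40 = 13.25 mol
n(E) = 12900 / 297.00 = 43.43 mol
n(A) = 1.60 × 11000/1000 = 17.60 mol
n/ν for Z = 13.25/1 = 13.25
n/ν for E = 43.43/4 = 10.86
n/ν for A = 17.60/2 = 8.800
Smallest n/ν is A → limiting reagent.
n(Q) = (2/2) × 17.60 = 17.60 mol
mass = 17.60 × 796.30 = 14010 g

14000 g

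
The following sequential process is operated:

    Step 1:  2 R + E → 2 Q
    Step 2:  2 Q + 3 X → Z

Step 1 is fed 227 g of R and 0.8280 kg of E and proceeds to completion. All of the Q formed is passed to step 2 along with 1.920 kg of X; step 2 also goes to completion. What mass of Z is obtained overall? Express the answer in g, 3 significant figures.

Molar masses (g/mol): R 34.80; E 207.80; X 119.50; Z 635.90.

2070 g

Step 1:
n(R) = 227.0 / 34.80 = 6.523 mol
n(E) = 0.8280×1000 / 207.80 = 3.985 mol
n/ν → R: 3.262, E: 3.985; R is limiting.
n(Q) produced = (2/2) × 6.523 = 6.523 mol
Step 2:
n(Q) available = 6.523 mol
n(X) = 1.920×1000 / 119.50 = 16.07 mol
n/ν → Q: 3.262, X: 5.357; Q is limiting.
n(Z) = (1/2) × 6.523 = 3.262 mol
mass = 3.262 × 635.90 = 2074 g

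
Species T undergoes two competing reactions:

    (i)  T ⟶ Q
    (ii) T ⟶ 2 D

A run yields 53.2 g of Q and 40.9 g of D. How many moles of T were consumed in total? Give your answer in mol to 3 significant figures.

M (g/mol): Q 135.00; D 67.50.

0.697 mol

n(Q) = 53.2 / 135.00 = 0.3941 mol
n(D) = 40.9 / 67.50 = 0.6059 mol
n(T) via (i) = (1/1)×0.3941 = 0.3941 mol
n(T) via (ii) = (1/2)×0.6059 = 0.3030 mol
total n(T) = 0.3941 + 0.3030 = 0.6971 mol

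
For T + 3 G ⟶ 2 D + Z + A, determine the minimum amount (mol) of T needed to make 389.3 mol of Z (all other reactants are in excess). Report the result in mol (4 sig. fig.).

n(Z) = 389.3 mol
n(T) = (1/1) × 389.3 = 389.3 mol

389.3 mol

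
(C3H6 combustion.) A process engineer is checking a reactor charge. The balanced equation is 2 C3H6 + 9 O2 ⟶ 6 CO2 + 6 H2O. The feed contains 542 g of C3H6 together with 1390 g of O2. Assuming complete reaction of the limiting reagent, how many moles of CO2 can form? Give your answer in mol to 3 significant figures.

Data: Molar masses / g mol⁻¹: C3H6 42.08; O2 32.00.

29.0 mol

n(C3H6) = 542.0 / 42.08 = 12.88 mol
n(O2) = 1390 / 32.00 = 43.44 mol
n/ν for C3H6 = 12.88/2 = 6.440
n/ν for O2 = 43.44/9 = 4.827
Smallest n/ν is O2 → limiting reagent.
n(CO2) = (6/9) × 43.44 = 28.96 mol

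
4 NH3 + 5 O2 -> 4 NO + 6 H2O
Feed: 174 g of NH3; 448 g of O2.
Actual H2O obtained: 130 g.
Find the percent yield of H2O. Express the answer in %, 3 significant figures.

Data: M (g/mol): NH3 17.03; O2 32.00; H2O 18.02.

n(NH3) = 174.0 / 17.03 = 10.22 mol
n(O2) = 448.0 / 32.00 = 14.00 mol
n/ν for NH3 = 10.22/4 = 2.555
n/ν for O2 = 14.00/5 = 2.800
Smallest n/ν is NH3 → limiting reagent.
theoretical n(H2O) = (6/4) × 10.22 = 15.33 mol → 276.2 g
% yield = 130 / 276.2 × 100 = 47.07 %

47.1 %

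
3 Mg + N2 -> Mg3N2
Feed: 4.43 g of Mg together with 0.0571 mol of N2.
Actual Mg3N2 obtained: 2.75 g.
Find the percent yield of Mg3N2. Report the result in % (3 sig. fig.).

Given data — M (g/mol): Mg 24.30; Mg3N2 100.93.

47.7 %

n(Mg) = 4.430 / 24.30 = 0.1823 mol
n(N2) = 0.05710 mol
n/ν for Mg = 0.1823/3 = 0.06077
n/ν for N2 = 0.05710/1 = 0.05710
Smallest n/ν is N2 → limiting reagent.
theoretical n(Mg3N2) = (1/1) × 0.05710 = 0.05710 mol → 5.763 g
% yield = 2.75 / 5.763 × 100 = 47.72 %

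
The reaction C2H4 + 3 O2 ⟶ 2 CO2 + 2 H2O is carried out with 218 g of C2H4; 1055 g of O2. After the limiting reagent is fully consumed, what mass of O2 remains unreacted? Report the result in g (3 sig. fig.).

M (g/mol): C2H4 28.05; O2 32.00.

309 g

n(C2H4) = 218.0 / 28.05 = 7.772 mol
n(O2) = 1055 / 32.00 = 32.97 mol
n/ν for C2H4 = 7.772/1 = 7.772
n/ν for O2 = 32.97/3 = 10.99
Smallest n/ν is C2H4 → limiting reagent.
O2 consumed = (3/1) × 7.772 = 23.32 mol
O2 remaining = 32.97 − 23.32 = 9.650 mol
mass = 9.650 × 32.00 = 308.8 g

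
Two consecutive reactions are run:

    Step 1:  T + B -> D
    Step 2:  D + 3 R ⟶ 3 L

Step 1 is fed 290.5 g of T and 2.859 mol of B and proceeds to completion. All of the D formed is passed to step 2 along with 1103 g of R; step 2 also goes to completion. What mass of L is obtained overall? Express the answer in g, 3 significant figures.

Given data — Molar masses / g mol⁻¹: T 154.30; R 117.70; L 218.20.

Step 1:
n(T) = 290.5 / 154.30 = 1.883 mol
n(B) = 2.859 mol
n/ν → T: 1.883, B: 2.859; T is limiting.
n(D) produced = (1/1) × 1.883 = 1.883 mol
Step 2:
n(D) available = 1.883 mol
n(R) = 1103 / 117.70 = 9.371 mol
n/ν → D: 1.883, R: 3.124; D is limiting.
n(L) = (3/1) × 1.883 = 5.649 mol
mass = 5.649 × 218.20 = 1233 g

1230 g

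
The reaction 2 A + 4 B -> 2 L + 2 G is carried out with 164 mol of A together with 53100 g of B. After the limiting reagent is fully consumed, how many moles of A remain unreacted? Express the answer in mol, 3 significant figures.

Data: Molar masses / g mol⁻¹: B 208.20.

n(A) = 164.0 mol
n(B) = 53100 / 208.20 = 255.0 mol
n/ν for A = 164.0/2 = 82.00
n/ν for B = 255.0/4 = 63.75
Smallest n/ν is B → limiting reagent.
A consumed = (2/4) × 255.0 = 127.5 mol
A remaining = 164.0 − 127.5 = 36.50 mol

36.5 mol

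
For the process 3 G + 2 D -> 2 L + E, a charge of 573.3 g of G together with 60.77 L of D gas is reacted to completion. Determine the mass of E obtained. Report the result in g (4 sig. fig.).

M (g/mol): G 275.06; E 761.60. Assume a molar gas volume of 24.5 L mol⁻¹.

n(G) = 573.3 / 275.06 = 2.084 mol
n(D) = 60.77 / 24.5 = 2.480 mol
n/ν → G: 0.6947, D: 1.240; G is limiting.
n(E) = (1/3) × 2.084 = 0.6947 mol
mass = 0.6947 × 761.60 = 529.1 g

529.1 g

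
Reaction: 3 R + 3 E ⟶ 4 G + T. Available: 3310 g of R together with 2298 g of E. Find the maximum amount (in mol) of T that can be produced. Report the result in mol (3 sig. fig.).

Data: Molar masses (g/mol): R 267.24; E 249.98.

n(R) = 3310 / 267.24 = 12.39 mol
n(E) = 2298 / 249.98 = 9.193 mol
n/ν for R = 12.39/3 = 4.130
n/ν for E = 9.193/3 = 3.064
Smallest n/ν is E → limiting reagent.
n(T) = (1/3) × 9.193 = 3.064 mol

3.06 mol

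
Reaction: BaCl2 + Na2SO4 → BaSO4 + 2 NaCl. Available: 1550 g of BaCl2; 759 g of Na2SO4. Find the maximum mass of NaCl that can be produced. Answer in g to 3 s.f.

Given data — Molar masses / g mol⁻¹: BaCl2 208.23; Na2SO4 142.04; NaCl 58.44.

625 g

n(BaCl2) = 1550 / 208.23 = 7.444 mol
n(Na2SO4) = 759.0 / 142.04 = 5.344 mol
n/ν → BaCl2: 7.444, Na2SO4: 5.344; Na2SO4 is limiting.
n(NaCl) = (2/1) × 5.344 = 10.69 mol
mass = 10.69 × 58.44 = 624.7 g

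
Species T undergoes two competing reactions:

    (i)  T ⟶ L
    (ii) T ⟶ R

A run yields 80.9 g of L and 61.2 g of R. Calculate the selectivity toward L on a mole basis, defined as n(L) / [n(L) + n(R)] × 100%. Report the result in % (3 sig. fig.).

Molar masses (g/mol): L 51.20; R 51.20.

56.9 %

n(L) = 80.9 / 51.20 = 1.580 mol
n(R) = 61.2 / 51.20 = 1.195 mol
selectivity = 1.580/(1.580+1.195) × 100 = 56.94 %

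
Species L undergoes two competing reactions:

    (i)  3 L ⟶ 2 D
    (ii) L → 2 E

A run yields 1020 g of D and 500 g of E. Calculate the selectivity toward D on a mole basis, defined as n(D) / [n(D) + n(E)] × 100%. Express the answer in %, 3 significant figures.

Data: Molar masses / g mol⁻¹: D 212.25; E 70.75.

40.5 %

n(D) = 1020 / 212.25 = 4.806 mol
n(E) = 500 / 70.75 = 7.067 mol
selectivity = 4.806/(4.806+7.067) × 100 = 40.48 %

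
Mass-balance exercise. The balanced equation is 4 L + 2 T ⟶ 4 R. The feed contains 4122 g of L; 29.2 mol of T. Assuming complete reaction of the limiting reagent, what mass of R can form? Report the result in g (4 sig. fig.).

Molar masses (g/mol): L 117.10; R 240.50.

n(L) = 4122 / 117.10 = 35.20 mol
n(T) = 29.20 mol
n/ν for L = 35.20/4 = 8.800
n/ν for T = 29.20/2 = 14.60
Smallest n/ν is L → limiting reagent.
n(R) = (4/4) × 35.20 = 35.20 mol
mass = 35.20 × 240.50 = 8466 g

8466 g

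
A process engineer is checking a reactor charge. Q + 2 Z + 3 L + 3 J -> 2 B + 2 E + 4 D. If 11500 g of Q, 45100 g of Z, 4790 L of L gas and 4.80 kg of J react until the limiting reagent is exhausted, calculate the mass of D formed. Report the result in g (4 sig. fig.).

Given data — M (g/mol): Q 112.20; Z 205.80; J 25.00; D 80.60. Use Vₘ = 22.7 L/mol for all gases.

20630 g

n(Q) = 11500 / 112.20 = 102.5 mol
n(Z) = 45100 / 205.80 = 219.1 mol
n(L) = 4790 / 22.7 = 211.0 mol
n(J) = 4.800×1000 / 25.00 = 192.0 mol
n/ν for Q = 102.5/1 = 102.5
n/ν for Z = 219.1/2 = 109.6
n/ν for L = 211.0/3 = 70.33
n/ν for J = 192.0/3 = 64.00
Smallest n/ν is J → limiting reagent.
n(D) = (4/3) × 192.0 = 256.0 mol
mass = 256.0 × 80.60 = 20630 g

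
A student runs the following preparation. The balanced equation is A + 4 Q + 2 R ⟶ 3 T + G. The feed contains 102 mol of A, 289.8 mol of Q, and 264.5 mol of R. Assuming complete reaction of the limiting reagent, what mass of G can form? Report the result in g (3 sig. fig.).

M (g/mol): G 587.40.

42600 g

n(A) = 102.0 mol
n(Q) = 289.8 mol
n(R) = 264.5 mol
n/ν for A = 102.0/1 = 102.0
n/ν for Q = 289.8/4 = 72.45
n/ν for R = 264.5/2 = 132.3
Smallest n/ν is Q → limiting reagent.
n(G) = (1/4) × 289.8 = 72.45 mol
mass = 72.45 × 587.40 = 42560 g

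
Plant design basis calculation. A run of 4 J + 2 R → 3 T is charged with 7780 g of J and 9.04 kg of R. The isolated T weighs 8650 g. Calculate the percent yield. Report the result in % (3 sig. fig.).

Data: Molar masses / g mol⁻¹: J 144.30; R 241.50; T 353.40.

n(J) = 7780 / 144.30 = 53.92 mol
n(R) = 9.040×1000 / 241.50 = 37.43 mol
n/ν → J: 13.48, R: 18.72; J is limiting.
theoretical n(T) = (3/4) × 53.92 = 40.44 mol → 14290 g
% yield = 8650 / 14290 × 100 = 60.53 %

60.5 %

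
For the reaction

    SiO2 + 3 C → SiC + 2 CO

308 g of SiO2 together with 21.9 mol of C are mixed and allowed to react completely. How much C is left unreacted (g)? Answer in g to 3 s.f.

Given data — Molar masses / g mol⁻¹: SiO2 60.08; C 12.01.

78.3 g

n(SiO2) = 308.0 / 60.08 = 5.126 mol
n(C) = 21.90 mol
n/ν for SiO2 = 5.126/1 = 5.126
n/ν for C = 21.90/3 = 7.300
Smallest n/ν is SiO2 → limiting reagent.
C consumed = (3/1) × 5.126 = 15.38 mol
C remaining = 21.90 − 15.38 = 6.520 mol
mass = 6.520 × 12.01 = 78.31 g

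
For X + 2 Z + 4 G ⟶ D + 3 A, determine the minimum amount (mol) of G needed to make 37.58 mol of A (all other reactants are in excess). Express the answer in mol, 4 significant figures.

n(A) = 37.58 mol
n(G) = (4/3) × 37.58 = 50.11 mol

50.11 mol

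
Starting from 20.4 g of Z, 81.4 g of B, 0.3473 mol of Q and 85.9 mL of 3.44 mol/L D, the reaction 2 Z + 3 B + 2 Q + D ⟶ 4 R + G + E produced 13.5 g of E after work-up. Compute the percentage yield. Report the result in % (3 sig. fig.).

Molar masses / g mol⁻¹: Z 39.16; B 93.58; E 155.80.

49.9 %

n(Z) = 20.40 / 39.16 = 0.5209 mol
n(B) = 81.40 / 93.58 = 0.8698 mol
n(Q) = 0.3473 mol
n(D) = 3.44 × 85.90/1000 = 0.2955 mol
n/ν for Z = 0.5209/2 = 0.2605
n/ν for B = 0.8698/3 = 0.2899
n/ν for Q = 0.3473/2 = 0.1737
n/ν for D = 0.2955/1 = 0.2955
Smallest n/ν is Q → limiting reagent.
theoretical n(E) = (1/2) × 0.3473 = 0.1737 mol → 27.06 g
% yield = 13.5 / 27.06 × 100 = 49.89 %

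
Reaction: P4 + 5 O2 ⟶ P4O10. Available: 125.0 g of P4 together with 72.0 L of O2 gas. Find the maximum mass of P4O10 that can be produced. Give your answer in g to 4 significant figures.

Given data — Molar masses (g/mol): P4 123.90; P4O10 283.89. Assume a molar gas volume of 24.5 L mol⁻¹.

n(P4) = 125.0 / 123.90 = 1.009 mol
n(O2) = 72.00 / 24.5 = 2.939 mol
n/ν for P4 = 1.009/1 = 1.009
n/ν for O2 = 2.939/5 = 0.5878
Smallest n/ν is O2 → limiting reagent.
n(P4O10) = (1/5) × 2.939 = 0.5878 mol
mass = 0.5878 × 283.89 = 166.9 g

166.9 g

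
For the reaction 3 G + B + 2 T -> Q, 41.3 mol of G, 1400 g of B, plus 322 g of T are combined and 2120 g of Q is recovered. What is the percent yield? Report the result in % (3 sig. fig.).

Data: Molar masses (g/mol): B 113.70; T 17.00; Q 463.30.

48.3 %

n(G) = 41.30 mol
n(B) = 1400 / 113.70 = 12.31 mol
n(T) = 322.0 / 17.00 = 18.94 mol
n/ν → G: 13.77, B: 12.31, T: 9.470; T is limiting.
theoretical n(Q) = (1/2) × 18.94 = 9.470 mol → 4387 g
% yield = 2120 / 4387 × 100 = 48.32 %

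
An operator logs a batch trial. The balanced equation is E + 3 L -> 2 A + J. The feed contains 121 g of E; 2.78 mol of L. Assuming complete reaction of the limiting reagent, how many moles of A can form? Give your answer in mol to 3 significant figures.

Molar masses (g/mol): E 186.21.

1.30 mol

n(E) = 121.0 / 186.21 = 0.6498 mol
n(L) = 2.780 mol
n/ν → E: 0.6498, L: 0.9267; E is limiting.
n(A) = (2/1) × 0.6498 = 1.300 mol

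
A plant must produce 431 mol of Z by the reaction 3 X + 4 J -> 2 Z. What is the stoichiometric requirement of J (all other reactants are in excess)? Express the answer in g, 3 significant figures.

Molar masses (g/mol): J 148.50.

128000 g

n(Z) = 431.0 mol
n(J) = (4/2) × 431.0 = 862.0 mol
mass = 862.0 × 148.50 = 128000 g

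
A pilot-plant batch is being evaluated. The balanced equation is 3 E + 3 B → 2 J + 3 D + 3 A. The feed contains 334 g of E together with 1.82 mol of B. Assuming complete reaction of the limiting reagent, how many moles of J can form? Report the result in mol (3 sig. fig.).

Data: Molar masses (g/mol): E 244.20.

n(E) = 334.0 / 244.20 = 1.368 mol
n(B) = 1.820 mol
n/ν → E: 0.4560, B: 0.6067; E is limiting.
n(J) = (2/3) × 1.368 = 0.9120 mol

0.912 mol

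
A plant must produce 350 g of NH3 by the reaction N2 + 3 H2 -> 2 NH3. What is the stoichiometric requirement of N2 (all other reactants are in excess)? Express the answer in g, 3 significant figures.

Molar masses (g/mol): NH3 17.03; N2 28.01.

n(NH3) = 350 / 17.03 = 20.55 mol
n(N2) = (1/2) × 20.55 = 10.28 mol
mass = 10.28 × 28.01 = 287.9 g

288 g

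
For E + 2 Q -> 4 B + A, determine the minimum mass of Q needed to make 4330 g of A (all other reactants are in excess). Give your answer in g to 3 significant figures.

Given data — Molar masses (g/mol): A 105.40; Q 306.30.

25200 g

n(A) = 4330 / 105.40 = 41.08 mol
n(Q) = (2/1) × 41.08 = 82.16 mol
mass = 82.16 × 306.30 = 25170 g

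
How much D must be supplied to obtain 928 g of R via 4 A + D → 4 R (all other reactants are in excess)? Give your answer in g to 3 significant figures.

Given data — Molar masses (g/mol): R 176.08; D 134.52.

177 g

n(R) = 928 / 176.08 = 5.270 mol
n(D) = (1/4) × 5.270 = 1.318 mol
mass = 1.318 × 134.52 = 177.3 g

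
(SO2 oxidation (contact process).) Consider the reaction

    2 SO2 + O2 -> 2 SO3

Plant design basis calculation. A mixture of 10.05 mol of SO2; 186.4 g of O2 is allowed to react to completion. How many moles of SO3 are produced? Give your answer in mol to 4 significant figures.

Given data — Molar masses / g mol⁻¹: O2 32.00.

10.05 mol

n(SO2) = 10.05 mol
n(O2) = 186.4 / 32.00 = 5.825 mol
n/ν for SO2 = 10.05/2 = 5.025
n/ν for O2 = 5.825/1 = 5.825
Smallest n/ν is SO2 → limiting reagent.
n(SO3) = (2/2) × 10.05 = 10.05 mol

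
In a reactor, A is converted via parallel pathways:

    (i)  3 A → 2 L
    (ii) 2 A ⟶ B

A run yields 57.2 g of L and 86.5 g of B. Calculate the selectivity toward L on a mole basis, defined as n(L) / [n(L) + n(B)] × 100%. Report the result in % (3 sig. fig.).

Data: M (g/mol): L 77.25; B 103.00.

n(L) = 57.2 / 77.25 = 0.7405 mol
n(B) = 86.5 / 103.00 = 0.8398 mol
selectivity = 0.7405/(0.7405+0.8398) × 100 = 46.86 %

46.9 %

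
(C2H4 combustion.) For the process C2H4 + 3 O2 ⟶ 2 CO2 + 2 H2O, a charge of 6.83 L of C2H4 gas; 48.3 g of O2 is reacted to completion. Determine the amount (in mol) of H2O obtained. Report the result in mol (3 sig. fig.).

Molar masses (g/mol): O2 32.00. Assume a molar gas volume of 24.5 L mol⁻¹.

0.558 mol

n(C2H4) = 6.830 / 24.5 = 0.2788 mol
n(O2) = 48.30 / 32.00 = 1.509 mol
n/ν for C2H4 = 0.2788/1 = 0.2788
n/ν for O2 = 1.509/3 = 0.5030
Smallest n/ν is C2H4 → limiting reagent.
n(H2O) = (2/1) × 0.2788 = 0.5576 mol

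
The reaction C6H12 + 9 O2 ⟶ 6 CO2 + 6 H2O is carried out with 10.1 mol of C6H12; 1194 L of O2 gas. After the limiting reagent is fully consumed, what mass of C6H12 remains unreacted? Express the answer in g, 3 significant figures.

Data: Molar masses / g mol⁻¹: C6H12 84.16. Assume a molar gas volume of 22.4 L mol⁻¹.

352 g

n(C6H12) = 10.10 mol
n(O2) = 1194 / 22.4 = 53.30 mol
n/ν for C6H12 = 10.10/1 = 10.10
n/ν for O2 = 53.30/9 = 5.922
Smallest n/ν is O2 → limiting reagent.
C6H12 consumed = (1/9) × 53.30 = 5.922 mol
C6H12 remaining = 10.10 − 5.922 = 4.178 mol
mass = 4.178 × 84.16 = 351.6 g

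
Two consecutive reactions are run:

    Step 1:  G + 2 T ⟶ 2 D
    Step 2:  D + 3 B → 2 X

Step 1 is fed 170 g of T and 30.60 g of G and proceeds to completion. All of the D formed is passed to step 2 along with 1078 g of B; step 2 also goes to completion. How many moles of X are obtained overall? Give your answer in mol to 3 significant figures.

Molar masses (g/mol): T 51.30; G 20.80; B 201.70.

Step 1:
n(T) = 170.0 / 51.30 = 3.314 mol
n(G) = 30.60 / 20.80 = 1.471 mol
n/ν → T: 1.657, G: 1.471; G is limiting.
n(D) produced = (2/1) × 1.471 = 2.942 mol
Step 2:
n(D) available = 2.942 mol
n(B) = 1078 / 201.70 = 5.345 mol
n/ν → D: 2.942, B: 1.782; B is limiting.
n(X) = (2/3) × 5.345 = 3.563 mol

3.56 mol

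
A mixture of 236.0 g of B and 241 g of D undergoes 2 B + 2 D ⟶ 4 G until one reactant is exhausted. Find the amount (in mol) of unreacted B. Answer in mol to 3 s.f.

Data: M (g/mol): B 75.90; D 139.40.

n(B) = 236.0 / 75.90 = 3.109 mol
n(D) = 241.0 / 139.40 = 1.729 mol
n/ν → B: 1.555, D: 0.8645; D is limiting.
B consumed = (2/2) × 1.729 = 1.729 mol
B remaining = 3.109 − 1.729 = 1.380 mol

1.38 mol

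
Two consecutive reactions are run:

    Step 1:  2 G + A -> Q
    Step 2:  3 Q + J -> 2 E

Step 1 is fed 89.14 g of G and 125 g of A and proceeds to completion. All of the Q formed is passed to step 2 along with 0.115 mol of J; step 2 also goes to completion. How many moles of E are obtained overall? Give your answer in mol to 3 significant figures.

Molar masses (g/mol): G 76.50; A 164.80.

Step 1:
n(G) = 89.14 / 76.50 = 1.165 mol
n(A) = 125.0 / 164.80 = 0.7585 mol
n/ν for G = 1.165/2 = 0.5825
n/ν for A = 0.7585/1 = 0.7585
Smallest n/ν is G → limiting reagent.
n(Q) produced = (1/2) × 1.165 = 0.5825 mol
Step 2:
n(Q) available = 0.5825 mol
n(J) = 0.1150 mol
n/ν for Q = 0.5825/3 = 0.1942
n/ν for J = 0.1150/1 = 0.1150
Smallest n/ν is J → limiting reagent.
n(E) = (2/1) × 0.1150 = 0.2300 mol

0.230 mol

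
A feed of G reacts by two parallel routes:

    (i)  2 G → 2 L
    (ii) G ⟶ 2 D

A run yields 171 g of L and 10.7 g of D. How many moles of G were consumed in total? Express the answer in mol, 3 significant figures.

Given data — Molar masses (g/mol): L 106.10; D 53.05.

1.71 mol

n(L) = 171 / 106.10 = 1.612 mol
n(D) = 10.7 / 53.05 = 0.2017 mol
n(G) via (i) = (2/2)×1.612 = 1.612 mol
n(G) via (ii) = (1/2)×0.2017 = 0.1009 mol
total n(G) = 1.612 + 0.1009 = 1.713 mol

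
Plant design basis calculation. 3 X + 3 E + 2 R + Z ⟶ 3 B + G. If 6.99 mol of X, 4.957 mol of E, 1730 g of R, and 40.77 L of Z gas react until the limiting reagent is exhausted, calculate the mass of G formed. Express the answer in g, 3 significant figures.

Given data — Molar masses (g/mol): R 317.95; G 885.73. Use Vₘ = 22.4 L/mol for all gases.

1460 g

n(X) = 6.990 mol
n(E) = 4.957 mol
n(R) = 1730 / 317.95 = 5.441 mol
n(Z) = 40.77 / 22.4 = 1.820 mol
n/ν for X = 6.990/3 = 2.330
n/ν for E = 4.957/3 = 1.652
n/ν for R = 5.441/2 = 2.721
n/ν for Z = 1.820/1 = 1.820
Smallest n/ν is E → limiting reagent.
n(G) = (1/3) × 4.957 = 1.652 mol
mass = 1.652 × 885.73 = 1463 g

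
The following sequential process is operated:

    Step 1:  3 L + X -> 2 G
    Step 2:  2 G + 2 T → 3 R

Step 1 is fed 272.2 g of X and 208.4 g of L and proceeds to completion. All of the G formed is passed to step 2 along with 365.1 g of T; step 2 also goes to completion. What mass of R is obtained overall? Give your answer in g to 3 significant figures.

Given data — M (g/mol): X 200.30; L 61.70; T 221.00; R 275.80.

683 g

Step 1:
n(X) = 272.2 / 200.30 = 1.359 mol
n(L) = 208.4 / 61.70 = 3.378 mol
n/ν for X = 1.359/1 = 1.359
n/ν for L = 3.378/3 = 1.126
Smallest n/ν is L → limiting reagent.
n(G) produced = (2/3) × 3.378 = 2.252 mol
Step 2:
n(G) available = 2.252 mol
n(T) = 365.1 / 221.00 = 1.652 mol
n/ν for G = 2.252/2 = 1.126
n/ν for T = 1.652/2 = 0.8260
Smallest n/ν is T → limiting reagent.
n(R) = (3/2) × 1.652 = 2.478 mol
mass = 2.478 × 275.80 = 683.4 g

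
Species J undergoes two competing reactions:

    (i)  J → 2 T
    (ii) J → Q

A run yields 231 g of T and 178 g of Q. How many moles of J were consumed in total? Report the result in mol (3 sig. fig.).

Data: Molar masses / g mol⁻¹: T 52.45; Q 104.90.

3.90 mol

n(T) = 231 / 52.45 = 4.404 mol
n(Q) = 178 / 104.90 = 1.697 mol
n(J) via (i) = (1/2)×4.404 = 2.202 mol
n(J) via (ii) = (1/1)×1.697 = 1.697 mol
total n(J) = 2.202 + 1.697 = 3.899 mol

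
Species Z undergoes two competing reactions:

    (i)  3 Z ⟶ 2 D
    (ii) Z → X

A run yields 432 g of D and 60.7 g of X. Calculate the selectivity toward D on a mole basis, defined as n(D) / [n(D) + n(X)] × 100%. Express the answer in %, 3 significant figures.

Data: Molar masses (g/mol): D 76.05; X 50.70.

82.6 %

n(D) = 432 / 76.05 = 5.680 mol
n(X) = 60.7 / 50.70 = 1.197 mol
selectivity = 5.680/(5.680+1.197) × 100 = 82.59 %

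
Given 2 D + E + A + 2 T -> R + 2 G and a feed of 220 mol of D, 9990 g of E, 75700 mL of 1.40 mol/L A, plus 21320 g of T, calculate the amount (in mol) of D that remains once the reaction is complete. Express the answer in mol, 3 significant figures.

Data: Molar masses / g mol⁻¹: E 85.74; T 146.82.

n(D) = 220.0 mol
n(E) = 9990 / 85.74 = 116.5 mol
n(A) = 1.40 × 75700/1000 = 106.0 mol
n(T) = 21320 / 146.82 = 145.2 mol
n/ν for D = 220.0/2 = 110.0
n/ν for E = 116.5/1 = 116.5
n/ν for A = 106.0/1 = 106.0
n/ν for T = 145.2/2 = 72.60
Smallest n/ν is T → limiting reagent.
D consumed = (2/2) × 145.2 = 145.2 mol
D remaining = 220.0 − 145.2 = 74.80 mol

74.8 mol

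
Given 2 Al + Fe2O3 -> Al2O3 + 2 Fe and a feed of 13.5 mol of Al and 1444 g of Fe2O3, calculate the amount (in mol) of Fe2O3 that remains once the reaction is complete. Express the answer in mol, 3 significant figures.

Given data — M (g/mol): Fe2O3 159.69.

2.29 mol

n(Al) = 13.50 mol
n(Fe2O3) = 1444 / 159.69 = 9.043 mol
n/ν → Al: 6.750, Fe2O3: 9.043; Al is limiting.
Fe2O3 consumed = (1/2) × 13.50 = 6.750 mol
Fe2O3 remaining = 9.043 − 6.750 = 2.293 mol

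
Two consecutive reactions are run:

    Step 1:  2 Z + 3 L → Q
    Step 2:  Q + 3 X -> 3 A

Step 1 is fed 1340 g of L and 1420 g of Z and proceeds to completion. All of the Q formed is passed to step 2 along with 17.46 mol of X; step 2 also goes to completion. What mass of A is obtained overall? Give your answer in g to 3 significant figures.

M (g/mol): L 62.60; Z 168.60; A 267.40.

Step 1:
n(L) = 1340 / 62.60 = 21.41 mol
n(Z) = 1420 / 168.60 = 8.422 mol
n/ν for L = 21.41/3 = 7.137
n/ν for Z = 8.422/2 = 4.211
Smallest n/ν is Z → limiting reagent.
n(Q) produced = (1/2) × 8.422 = 4.211 mol
Step 2:
n(Q) available = 4.211 mol
n(X) = 17.46 mol
n/ν for Q = 4.211/1 = 4.211
n/ν for X = 17.46/3 = 5.820
Smallest n/ν is Q → limiting reagent.
n(A) = (3/1) × 4.211 = 12.63 mol
mass = 12.63 × 267.40 = 3377 g

3380 g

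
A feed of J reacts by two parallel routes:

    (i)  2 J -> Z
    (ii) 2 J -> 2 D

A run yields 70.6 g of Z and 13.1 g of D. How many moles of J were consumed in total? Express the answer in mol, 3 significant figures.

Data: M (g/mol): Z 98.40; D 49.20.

1.70 mol

n(Z) = 70.6 / 98.40 = 0.7175 mol
n(D) = 13.1 / 49.20 = 0.2663 mol
n(J) via (i) = (2/1)×0.7175 = 1.435 mol
n(J) via (ii) = (2/2)×0.2663 = 0.2663 mol
total n(J) = 1.435 + 0.2663 = 1.701 mol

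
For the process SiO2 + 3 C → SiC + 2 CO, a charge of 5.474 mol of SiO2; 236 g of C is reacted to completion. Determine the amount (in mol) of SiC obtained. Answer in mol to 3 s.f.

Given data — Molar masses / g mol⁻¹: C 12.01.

5.47 mol

n(SiO2) = 5.474 mol
n(C) = 236.0 / 12.01 = 19.65 mol
n/ν for SiO2 = 5.474/1 = 5.474
n/ν for C = 19.65/3 = 6.550
Smallest n/ν is SiO2 → limiting reagent.
n(SiC) = (1/1) × 5.474 = 5.474 mol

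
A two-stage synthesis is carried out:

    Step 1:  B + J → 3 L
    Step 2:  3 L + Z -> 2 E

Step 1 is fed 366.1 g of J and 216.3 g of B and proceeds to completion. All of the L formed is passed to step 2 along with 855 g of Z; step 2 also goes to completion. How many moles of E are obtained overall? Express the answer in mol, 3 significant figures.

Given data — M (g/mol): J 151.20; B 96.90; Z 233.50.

Step 1:
n(J) = 366.1 / 151.20 = 2.421 mol
n(B) = 216.3 / 96.90 = 2.232 mol
n/ν for J = 2.421/1 = 2.421
n/ν for B = 2.232/1 = 2.232
Smallest n/ν is B → limiting reagent.
n(L) produced = (3/1) × 2.232 = 6.696 mol
Step 2:
n(L) available = 6.696 mol
n(Z) = 855.0 / 233.50 = 3.662 mol
n/ν for L = 6.696/3 = 2.232
n/ν for Z = 3.662/1 = 3.662
Smallest n/ν is L → limiting reagent.
n(E) = (2/3) × 6.696 = 4.464 mol

4.46 mol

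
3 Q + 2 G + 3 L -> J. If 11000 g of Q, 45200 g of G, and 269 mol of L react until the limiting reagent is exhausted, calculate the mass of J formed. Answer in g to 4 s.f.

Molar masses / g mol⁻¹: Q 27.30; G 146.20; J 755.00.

n(Q) = 11000 / 27.30 = 402.9 mol
n(G) = 45200 / 146.20 = 309.2 mol
n(L) = 269.0 mol
n/ν for Q = 402.9/3 = 134.3
n/ν for G = 309.2/2 = 154.6
n/ν for L = 269.0/3 = 89.67
Smallest n/ν is L → limiting reagent.
n(J) = (1/3) × 269.0 = 89.67 mol
mass = 89.67 × 755.00 = 67700 g

67700 g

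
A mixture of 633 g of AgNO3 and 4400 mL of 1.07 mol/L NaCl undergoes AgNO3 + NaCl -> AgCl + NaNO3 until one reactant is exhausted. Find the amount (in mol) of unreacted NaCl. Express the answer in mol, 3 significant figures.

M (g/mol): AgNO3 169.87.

0.982 mol

n(AgNO3) = 633.0 / 169.87 = 3.726 mol
n(NaCl) = 1.07 × 4400/1000 = 4.708 mol
n/ν for AgNO3 = 3.726/1 = 3.726
n/ν for NaCl = 4.708/1 = 4.708
Smallest n/ν is AgNO3 → limiting reagent.
NaCl consumed = (1/1) × 3.726 = 3.726 mol
NaCl remaining = 4.708 − 3.726 = 0.9820 mol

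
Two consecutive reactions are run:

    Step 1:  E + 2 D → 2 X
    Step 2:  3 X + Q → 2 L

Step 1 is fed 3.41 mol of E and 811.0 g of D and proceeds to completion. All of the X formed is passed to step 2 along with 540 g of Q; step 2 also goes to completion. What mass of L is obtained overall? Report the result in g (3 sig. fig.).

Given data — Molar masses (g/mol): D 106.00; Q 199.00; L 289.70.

1320 g

Step 1:
n(E) = 3.410 mol
n(D) = 811.0 / 106.00 = 7.651 mol
n/ν → E: 3.410, D: 3.826; E is limiting.
n(X) produced = (2/1) × 3.410 = 6.820 mol
Step 2:
n(X) available = 6.820 mol
n(Q) = 540.0 / 199.00 = 2.714 mol
n/ν → X: 2.273, Q: 2.714; X is limiting.
n(L) = (2/3) × 6.820 = 4.547 mol
mass = 4.547 × 289.70 = 1317 g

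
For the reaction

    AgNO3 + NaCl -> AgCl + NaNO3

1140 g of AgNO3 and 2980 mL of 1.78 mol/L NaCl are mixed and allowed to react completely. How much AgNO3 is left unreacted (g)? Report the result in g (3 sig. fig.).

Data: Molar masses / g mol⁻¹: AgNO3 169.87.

239 g

n(AgNO3) = 1140 / 169.87 = 6.711 mol
n(NaCl) = 1.78 × 2980/1000 = 5.304 mol
n/ν → AgNO3: 6.711, NaCl: 5.304; NaCl is limiting.
AgNO3 consumed = (1/1) × 5.304 = 5.304 mol
AgNO3 remaining = 6.711 − 5.304 = 1.407 mol
mass = 1.407 × 169.87 = 239.0 g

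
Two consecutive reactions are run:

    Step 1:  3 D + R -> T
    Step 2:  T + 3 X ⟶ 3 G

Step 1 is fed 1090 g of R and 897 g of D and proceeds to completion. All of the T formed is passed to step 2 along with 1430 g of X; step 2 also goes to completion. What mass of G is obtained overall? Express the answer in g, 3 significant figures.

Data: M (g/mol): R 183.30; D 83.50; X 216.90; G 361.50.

2380 g

Step 1:
n(R) = 1090 / 183.30 = 5.947 mol
n(D) = 897.0 / 83.50 = 10.74 mol
n/ν for R = 5.947/1 = 5.947
n/ν for D = 10.74/3 = 3.580
Smallest n/ν is D → limiting reagent.
n(T) produced = (1/3) × 10.74 = 3.580 mol
Step 2:
n(T) available = 3.580 mol
n(X) = 1430 / 216.90 = 6.593 mol
n/ν for T = 3.580/1 = 3.580
n/ν for X = 6.593/3 = 2.198
Smallest n/ν is X → limiting reagent.
n(G) = (3/3) × 6.593 = 6.593 mol
mass = 6.593 × 361.50 = 2383 g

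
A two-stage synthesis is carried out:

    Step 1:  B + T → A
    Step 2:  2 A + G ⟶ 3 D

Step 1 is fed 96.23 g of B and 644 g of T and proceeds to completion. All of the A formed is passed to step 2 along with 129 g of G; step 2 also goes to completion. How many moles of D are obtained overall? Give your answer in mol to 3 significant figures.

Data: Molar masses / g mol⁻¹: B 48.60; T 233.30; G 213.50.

1.81 mol

Step 1:
n(B) = 96.23 / 48.60 = 1.980 mol
n(T) = 644.0 / 233.30 = 2.760 mol
n/ν for B = 1.980/1 = 1.980
n/ν for T = 2.760/1 = 2.760
Smallest n/ν is B → limiting reagent.
n(A) produced = (1/1) × 1.980 = 1.980 mol
Step 2:
n(A) available = 1.980 mol
n(G) = 129.0 / 213.50 = 0.6042 mol
n/ν for A = 1.980/2 = 0.9900
n/ν for G = 0.6042/1 = 0.6042
Smallest n/ν is G → limiting reagent.
n(D) = (3/1) × 0.6042 = 1.813 mol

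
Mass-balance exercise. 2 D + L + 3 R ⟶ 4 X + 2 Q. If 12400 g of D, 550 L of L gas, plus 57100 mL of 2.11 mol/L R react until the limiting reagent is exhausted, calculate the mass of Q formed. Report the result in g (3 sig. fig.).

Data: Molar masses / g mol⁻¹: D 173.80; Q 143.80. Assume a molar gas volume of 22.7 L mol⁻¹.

n(D) = 12400 / 173.80 = 71.35 mol
n(L) = 550.0 / 22.7 = 24.23 mol
n(R) = 2.11 × 57100/1000 = 120.5 mol
n/ν for D = 71.35/2 = 35.68
n/ν for L = 24.23/1 = 24.23
n/ν for R = 120.5/3 = 40.17
Smallest n/ν is L → limiting reagent.
n(Q) = (2/1) × 24.23 = 48.46 mol
mass = 48.46 × 143.80 = 6969 g

6970 g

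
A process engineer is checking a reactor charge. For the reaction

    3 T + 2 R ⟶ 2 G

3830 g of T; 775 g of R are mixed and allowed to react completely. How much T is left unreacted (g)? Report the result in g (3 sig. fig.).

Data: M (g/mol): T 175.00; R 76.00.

1150 g

n(T) = 3830 / 175.00 = 21.89 mol
n(R) = 775.0 / 76.00 = 10.20 mol
n/ν for T = 21.89/3 = 7.297
n/ν for R = 10.20/2 = 5.100
Smallest n/ν is R → limiting reagent.
T consumed = (3/2) × 10.20 = 15.30 mol
T remaining = 21.89 − 15.30 = 6.590 mol
mass = 6.590 × 175.00 = 1153 g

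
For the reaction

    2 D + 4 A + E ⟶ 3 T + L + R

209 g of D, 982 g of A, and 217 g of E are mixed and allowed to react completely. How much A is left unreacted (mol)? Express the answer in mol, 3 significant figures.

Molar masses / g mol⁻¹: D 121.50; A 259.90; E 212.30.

0.338 mol

n(D) = 209.0 / 121.50 = 1.720 mol
n(A) = 982.0 / 259.90 = 3.778 mol
n(E) = 217.0 / 212.30 = 1.022 mol
n/ν for D = 1.720/2 = 0.8600
n/ν for A = 3.778/4 = 0.9445
n/ν for E = 1.022/1 = 1.022
Smallest n/ν is D → limiting reagent.
A consumed = (4/2) × 1.720 = 3.440 mol
A remaining = 3.778 − 3.440 = 0.3380 mol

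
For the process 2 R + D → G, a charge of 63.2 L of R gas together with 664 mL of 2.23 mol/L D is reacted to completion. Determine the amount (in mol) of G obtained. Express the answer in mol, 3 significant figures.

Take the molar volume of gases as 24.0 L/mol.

n(R) = 63.20 / 24.0 = 2.633 mol
n(D) = 2.23 × 664.0/1000 = 1.481 mol
n/ν for R = 2.633/2 = 1.317
n/ν for D = 1.481/1 = 1.481
Smallest n/ν is R → limiting reagent.
n(G) = (1/2) × 2.633 = 1.317 mol

1.32 mol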